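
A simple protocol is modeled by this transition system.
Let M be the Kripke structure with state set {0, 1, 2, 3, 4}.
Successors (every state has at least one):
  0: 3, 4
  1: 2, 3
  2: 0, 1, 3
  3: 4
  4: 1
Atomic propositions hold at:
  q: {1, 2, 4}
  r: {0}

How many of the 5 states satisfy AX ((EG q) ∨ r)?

EG q: greatest fixpoint, start Z0 = {1, 2, 4}, keep only states in Sat with some successor in Z. Already a fixed point.
Sat(EG q) = {1, 2, 4}
Sat((EG q) ∨ r) = {0, 1, 2, 4}
Sat(AX ((EG q) ∨ r)) = {s : every successor in {0, 1, 2, 4}} = {3, 4}
|Sat(AX ((EG q) ∨ r))| = |{3, 4}| = 2.

2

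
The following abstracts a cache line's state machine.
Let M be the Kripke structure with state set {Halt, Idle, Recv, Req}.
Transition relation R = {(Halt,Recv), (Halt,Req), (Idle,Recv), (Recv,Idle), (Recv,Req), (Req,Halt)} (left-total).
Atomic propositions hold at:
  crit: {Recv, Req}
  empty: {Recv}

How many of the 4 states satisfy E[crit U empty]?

1

E[crit U empty]: least fixpoint, start Z0 = Sat(empty) = {Recv}, add states in Sat(crit) with some successor in Z. Already a fixed point.
Sat(E[crit U empty]) = {Recv}
|Sat(E[crit U empty])| = |{Recv}| = 1.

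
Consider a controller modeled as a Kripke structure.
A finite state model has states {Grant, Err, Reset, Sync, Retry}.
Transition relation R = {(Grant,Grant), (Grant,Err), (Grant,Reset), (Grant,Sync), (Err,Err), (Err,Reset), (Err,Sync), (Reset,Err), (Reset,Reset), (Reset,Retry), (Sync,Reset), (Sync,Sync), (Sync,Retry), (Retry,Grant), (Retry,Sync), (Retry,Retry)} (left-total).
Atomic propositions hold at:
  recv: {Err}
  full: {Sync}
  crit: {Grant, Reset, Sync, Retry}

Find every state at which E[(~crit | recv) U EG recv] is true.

{Err}

Sat(~crit) = {Err}
Sat(~crit | recv) = {Err}
EG recv: greatest fixpoint, start Z0 = {Err}, keep only states in Sat with some successor in Z. Already a fixed point.
Sat(EG recv) = {Err}
E[(~crit | recv) U EG recv]: least fixpoint, start Z0 = Sat(EG recv) = {Err}, add states in Sat(~crit | recv) with some successor in Z. Already a fixed point.
Sat(E[(~crit | recv) U EG recv]) = {Err}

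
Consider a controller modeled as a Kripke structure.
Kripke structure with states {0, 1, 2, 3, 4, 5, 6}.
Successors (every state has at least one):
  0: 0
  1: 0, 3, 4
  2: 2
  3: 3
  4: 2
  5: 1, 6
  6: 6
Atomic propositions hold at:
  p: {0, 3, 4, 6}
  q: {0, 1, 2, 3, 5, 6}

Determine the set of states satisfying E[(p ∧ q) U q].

{0, 1, 2, 3, 5, 6}

Sat(p ∧ q) = {0, 3, 6}
E[(p ∧ q) U q]: least fixpoint, start Z0 = Sat(q) = {0, 1, 2, 3, 5, 6}, add states in Sat(p ∧ q) with some successor in Z. Already a fixed point.
Sat(E[(p ∧ q) U q]) = {0, 1, 2, 3, 5, 6}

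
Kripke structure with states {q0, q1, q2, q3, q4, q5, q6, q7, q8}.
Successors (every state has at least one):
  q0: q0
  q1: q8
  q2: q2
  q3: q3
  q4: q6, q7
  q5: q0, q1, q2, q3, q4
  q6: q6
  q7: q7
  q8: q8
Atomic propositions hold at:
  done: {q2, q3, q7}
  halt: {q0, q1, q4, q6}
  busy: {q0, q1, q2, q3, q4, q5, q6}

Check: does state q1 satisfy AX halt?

Sat(AX halt) = {s : every successor in {q0, q1, q4, q6}} = {q0, q6}
q1 ∉ Sat(AX halt) = {q0, q6}, so the formula does not hold at q1.

No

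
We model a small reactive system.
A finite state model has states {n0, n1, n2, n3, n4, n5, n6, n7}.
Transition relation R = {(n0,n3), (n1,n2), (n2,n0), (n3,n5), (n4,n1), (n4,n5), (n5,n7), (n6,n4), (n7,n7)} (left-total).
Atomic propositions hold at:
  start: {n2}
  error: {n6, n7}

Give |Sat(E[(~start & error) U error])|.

2

Sat(~start) = {n0, n1, n3, n4, n5, n6, n7}
Sat(~start & error) = {n6, n7}
E[(~start & error) U error]: least fixpoint, start Z0 = Sat(error) = {n6, n7}, add states in Sat(~start & error) with some successor in Z. Already a fixed point.
Sat(E[(~start & error) U error]) = {n6, n7}
|Sat(E[(~start & error) U error])| = |{n6, n7}| = 2.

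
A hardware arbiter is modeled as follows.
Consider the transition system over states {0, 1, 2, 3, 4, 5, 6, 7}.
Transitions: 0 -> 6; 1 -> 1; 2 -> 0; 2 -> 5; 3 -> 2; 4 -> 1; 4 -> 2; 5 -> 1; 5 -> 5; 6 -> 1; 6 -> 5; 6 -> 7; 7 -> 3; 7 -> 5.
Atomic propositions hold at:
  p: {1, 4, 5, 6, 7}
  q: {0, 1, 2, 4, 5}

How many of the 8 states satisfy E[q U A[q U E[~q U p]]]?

Sat(~q) = {3, 6, 7}
E[~q U p]: least fixpoint, start Z0 = Sat(p) = {1, 4, 5, 6, 7}, add states in Sat(~q) with some successor in Z. Already a fixed point.
Sat(E[~q U p]) = {1, 4, 5, 6, 7}
A[q U E[~q U p]]: least fixpoint, start Z0 = Sat(E[~q U p]) = {1, 4, 5, 6, 7}, add states in Sat(q) with every successor in Z. Z1 = {0, 1, 4, 5, 6, 7}; Z2 = {0, 1, 2, 4, 5, 6, 7}; fixed.
Sat(A[q U E[~q U p]]) = {0, 1, 2, 4, 5, 6, 7}
E[q U A[q U E[~q U p]]]: least fixpoint, start Z0 = Sat(A[q U E[~q U p]]) = {0, 1, 2, 4, 5, 6, 7}, add states in Sat(q) with some successor in Z. Already a fixed point.
Sat(E[q U A[q U E[~q U p]]]) = {0, 1, 2, 4, 5, 6, 7}
|Sat(E[q U A[q U E[~q U p]]])| = |{0, 1, 2, 4, 5, 6, 7}| = 7.

7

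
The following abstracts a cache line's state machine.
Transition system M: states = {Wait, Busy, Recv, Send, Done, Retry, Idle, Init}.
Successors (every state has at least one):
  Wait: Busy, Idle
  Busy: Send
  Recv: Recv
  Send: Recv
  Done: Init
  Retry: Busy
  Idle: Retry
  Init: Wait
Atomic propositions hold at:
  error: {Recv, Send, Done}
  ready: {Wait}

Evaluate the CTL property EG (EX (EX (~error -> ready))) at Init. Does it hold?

Sat(~error) = {Wait, Busy, Retry, Idle, Init}
Sat(~error -> ready) = {Wait, Recv, Send, Done}
Sat(EX (~error -> ready)) = {s : some successor in {Wait, Recv, Send, Done}} = {Busy, Recv, Send, Init}
Sat(EX (EX (~error -> ready))) = {s : some successor in {Busy, Recv, Send, Init}} = {Wait, Busy, Recv, Send, Done, Retry}
EG (EX (EX (~error -> ready))): greatest fixpoint, start Z0 = {Wait, Busy, Recv, Send, Done, Retry}, keep only states in Sat with some successor in Z. Z1 = {Wait, Busy, Recv, Send, Retry}; fixed.
Sat(EG (EX (EX (~error -> ready)))) = {Wait, Busy, Recv, Send, Retry}
Init ∉ Sat(EG (EX (EX (~error -> ready)))) = {Wait, Busy, Recv, Send, Retry}, so the formula does not hold at Init.

No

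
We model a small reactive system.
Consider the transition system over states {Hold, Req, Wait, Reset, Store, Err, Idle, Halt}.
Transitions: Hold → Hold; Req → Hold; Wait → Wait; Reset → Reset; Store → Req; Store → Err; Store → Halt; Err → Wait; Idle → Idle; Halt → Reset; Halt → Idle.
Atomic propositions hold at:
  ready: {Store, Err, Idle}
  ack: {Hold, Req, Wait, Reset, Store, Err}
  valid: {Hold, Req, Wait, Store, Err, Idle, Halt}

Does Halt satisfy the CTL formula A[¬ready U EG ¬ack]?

Sat(¬ready) = {Hold, Req, Wait, Reset, Halt}
Sat(¬ack) = {Idle, Halt}
EG ¬ack: greatest fixpoint, start Z0 = {Idle, Halt}, keep only states in Sat with some successor in Z. Already a fixed point.
Sat(EG ¬ack) = {Idle, Halt}
A[¬ready U EG ¬ack]: least fixpoint, start Z0 = Sat(EG ¬ack) = {Idle, Halt}, add states in Sat(¬ready) with every successor in Z. Already a fixed point.
Sat(A[¬ready U EG ¬ack]) = {Idle, Halt}
Halt ∈ Sat(A[¬ready U EG ¬ack]) = {Idle, Halt}, so the formula holds at Halt.

Yes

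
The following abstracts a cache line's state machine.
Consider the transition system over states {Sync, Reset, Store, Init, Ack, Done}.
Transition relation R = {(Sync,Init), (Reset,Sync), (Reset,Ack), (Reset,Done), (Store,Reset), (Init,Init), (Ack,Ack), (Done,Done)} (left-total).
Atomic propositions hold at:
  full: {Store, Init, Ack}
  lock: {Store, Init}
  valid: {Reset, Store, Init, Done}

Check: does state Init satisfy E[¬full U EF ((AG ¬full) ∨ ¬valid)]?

No

Sat(¬full) = {Sync, Reset, Done}
AG ¬full: greatest fixpoint, start Z0 = {Sync, Reset, Done}, keep only states in Sat with every successor in Z. Z1 = {Done}; fixed.
Sat(AG ¬full) = {Done}
Sat(¬valid) = {Sync, Ack}
Sat((AG ¬full) ∨ ¬valid) = {Sync, Ack, Done}
EF ((AG ¬full) ∨ ¬valid): least fixpoint, start Z0 = {Sync, Ack, Done}, add states with some successor in Z. Z1 = {Sync, Reset, Ack, Done}; Z2 = {Sync, Reset, Store, Ack, Done}; fixed.
Sat(EF ((AG ¬full) ∨ ¬valid)) = {Sync, Reset, Store, Ack, Done}
E[¬full U EF ((AG ¬full) ∨ ¬valid)]: least fixpoint, start Z0 = Sat(EF ((AG ¬full) ∨ ¬valid)) = {Sync, Reset, Store, Ack, Done}, add states in Sat(¬full) with some successor in Z. Already a fixed point.
Sat(E[¬full U EF ((AG ¬full) ∨ ¬valid)]) = {Sync, Reset, Store, Ack, Done}
Init ∉ Sat(E[¬full U EF ((AG ¬full) ∨ ¬valid)]) = {Sync, Reset, Store, Ack, Done}, so the formula does not hold at Init.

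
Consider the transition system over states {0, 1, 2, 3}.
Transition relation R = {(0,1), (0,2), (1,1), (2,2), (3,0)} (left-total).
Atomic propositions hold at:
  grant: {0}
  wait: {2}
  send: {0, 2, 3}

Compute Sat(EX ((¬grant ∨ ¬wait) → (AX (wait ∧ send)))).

Sat(¬grant) = {1, 2, 3}
Sat(¬wait) = {0, 1, 3}
Sat(¬grant ∨ ¬wait) = {0, 1, 2, 3}
Sat(wait ∧ send) = {2}
Sat(AX (wait ∧ send)) = {s : every successor in {2}} = {2}
Sat((¬grant ∨ ¬wait) → (AX (wait ∧ send))) = {2}
Sat(EX ((¬grant ∨ ¬wait) → (AX (wait ∧ send)))) = {s : some successor in {2}} = {0, 2}

{0, 2}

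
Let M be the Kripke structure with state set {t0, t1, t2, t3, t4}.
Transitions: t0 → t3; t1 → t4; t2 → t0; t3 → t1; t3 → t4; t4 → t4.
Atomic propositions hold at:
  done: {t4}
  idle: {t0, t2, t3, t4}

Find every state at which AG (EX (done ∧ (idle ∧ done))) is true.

Sat(idle ∧ done) = {t4}
Sat(done ∧ (idle ∧ done)) = {t4}
Sat(EX (done ∧ (idle ∧ done))) = {s : some successor in {t4}} = {t1, t3, t4}
AG (EX (done ∧ (idle ∧ done))): greatest fixpoint, start Z0 = {t1, t3, t4}, keep only states in Sat with every successor in Z. Already a fixed point.
Sat(AG (EX (done ∧ (idle ∧ done)))) = {t1, t3, t4}

{t1, t3, t4}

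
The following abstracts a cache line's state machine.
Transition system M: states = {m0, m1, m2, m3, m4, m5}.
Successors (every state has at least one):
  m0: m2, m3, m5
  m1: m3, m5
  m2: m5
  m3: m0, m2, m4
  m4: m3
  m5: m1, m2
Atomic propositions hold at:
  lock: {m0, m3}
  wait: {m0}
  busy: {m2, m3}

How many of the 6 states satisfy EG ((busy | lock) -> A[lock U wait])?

3

Sat(busy | lock) = {m0, m2, m3}
A[lock U wait]: least fixpoint, start Z0 = Sat(wait) = {m0}, add states in Sat(lock) with every successor in Z. Already a fixed point.
Sat(A[lock U wait]) = {m0}
Sat((busy | lock) -> A[lock U wait]) = {m0, m1, m4, m5}
EG ((busy | lock) -> A[lock U wait]): greatest fixpoint, start Z0 = {m0, m1, m4, m5}, keep only states in Sat with some successor in Z. Z1 = {m0, m1, m5}; fixed.
Sat(EG ((busy | lock) -> A[lock U wait])) = {m0, m1, m5}
|Sat(EG ((busy | lock) -> A[lock U wait]))| = |{m0, m1, m5}| = 3.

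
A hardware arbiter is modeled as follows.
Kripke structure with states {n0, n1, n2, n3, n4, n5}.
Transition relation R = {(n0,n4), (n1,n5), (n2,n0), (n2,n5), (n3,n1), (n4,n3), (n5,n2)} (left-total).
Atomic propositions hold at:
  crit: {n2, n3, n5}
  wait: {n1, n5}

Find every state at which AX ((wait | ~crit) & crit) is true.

{n1}

Sat(~crit) = {n0, n1, n4}
Sat(wait | ~crit) = {n0, n1, n4, n5}
Sat((wait | ~crit) & crit) = {n5}
Sat(AX ((wait | ~crit) & crit)) = {s : every successor in {n5}} = {n1}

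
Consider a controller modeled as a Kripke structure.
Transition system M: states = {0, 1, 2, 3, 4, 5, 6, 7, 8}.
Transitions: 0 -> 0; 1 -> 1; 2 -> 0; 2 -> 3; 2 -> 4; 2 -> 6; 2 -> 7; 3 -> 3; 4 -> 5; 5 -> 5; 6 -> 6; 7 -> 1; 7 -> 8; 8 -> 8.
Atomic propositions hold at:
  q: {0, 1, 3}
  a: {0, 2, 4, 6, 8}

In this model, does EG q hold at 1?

Yes

EG q: greatest fixpoint, start Z0 = {0, 1, 3}, keep only states in Sat with some successor in Z. Already a fixed point.
Sat(EG q) = {0, 1, 3}
1 ∈ Sat(EG q) = {0, 1, 3}, so the formula holds at 1.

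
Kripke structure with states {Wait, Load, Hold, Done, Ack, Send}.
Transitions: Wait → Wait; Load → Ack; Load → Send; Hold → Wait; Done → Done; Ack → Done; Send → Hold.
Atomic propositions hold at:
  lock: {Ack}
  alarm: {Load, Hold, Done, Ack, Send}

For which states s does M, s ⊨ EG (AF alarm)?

AF alarm: least fixpoint, start Z0 = {Load, Hold, Done, Ack, Send}, add states with every successor in Z. Already a fixed point.
Sat(AF alarm) = {Load, Hold, Done, Ack, Send}
EG (AF alarm): greatest fixpoint, start Z0 = {Load, Hold, Done, Ack, Send}, keep only states in Sat with some successor in Z. Z1 = {Load, Done, Ack, Send}; Z2 = {Load, Done, Ack}; fixed.
Sat(EG (AF alarm)) = {Load, Done, Ack}

{Load, Done, Ack}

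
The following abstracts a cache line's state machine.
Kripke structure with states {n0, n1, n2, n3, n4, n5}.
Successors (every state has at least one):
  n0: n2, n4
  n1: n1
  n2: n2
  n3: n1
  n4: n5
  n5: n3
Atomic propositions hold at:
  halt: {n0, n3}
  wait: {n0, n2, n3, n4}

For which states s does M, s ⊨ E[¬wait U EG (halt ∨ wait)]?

Sat(¬wait) = {n1, n5}
Sat(halt ∨ wait) = {n0, n2, n3, n4}
EG (halt ∨ wait): greatest fixpoint, start Z0 = {n0, n2, n3, n4}, keep only states in Sat with some successor in Z. Z1 = {n0, n2}; fixed.
Sat(EG (halt ∨ wait)) = {n0, n2}
E[¬wait U EG (halt ∨ wait)]: least fixpoint, start Z0 = Sat(EG (halt ∨ wait)) = {n0, n2}, add states in Sat(¬wait) with some successor in Z. Already a fixed point.
Sat(E[¬wait U EG (halt ∨ wait)]) = {n0, n2}

{n0, n2}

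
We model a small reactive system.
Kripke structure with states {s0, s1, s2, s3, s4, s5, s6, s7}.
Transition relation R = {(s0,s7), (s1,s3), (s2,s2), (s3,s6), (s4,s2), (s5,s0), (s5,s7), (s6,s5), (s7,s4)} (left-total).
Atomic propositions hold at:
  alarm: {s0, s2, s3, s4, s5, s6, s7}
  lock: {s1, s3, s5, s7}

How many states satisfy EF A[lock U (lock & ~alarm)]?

Sat(~alarm) = {s1}
Sat(lock & ~alarm) = {s1}
A[lock U (lock & ~alarm)]: least fixpoint, start Z0 = Sat((lock & ~alarm)) = {s1}, add states in Sat(lock) with every successor in Z. Already a fixed point.
Sat(A[lock U (lock & ~alarm)]) = {s1}
EF A[lock U (lock & ~alarm)]: least fixpoint, start Z0 = {s1}, add states with some successor in Z. Already a fixed point.
Sat(EF A[lock U (lock & ~alarm)]) = {s1}
|Sat(EF A[lock U (lock & ~alarm)])| = |{s1}| = 1.

1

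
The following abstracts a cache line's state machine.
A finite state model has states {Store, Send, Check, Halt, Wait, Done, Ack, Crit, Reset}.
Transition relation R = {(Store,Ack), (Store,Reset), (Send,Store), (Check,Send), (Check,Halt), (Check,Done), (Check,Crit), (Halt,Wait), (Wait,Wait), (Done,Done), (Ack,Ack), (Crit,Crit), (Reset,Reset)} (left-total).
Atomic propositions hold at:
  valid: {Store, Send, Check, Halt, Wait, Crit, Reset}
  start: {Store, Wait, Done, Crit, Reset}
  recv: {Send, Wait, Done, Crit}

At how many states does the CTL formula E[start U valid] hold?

E[start U valid]: least fixpoint, start Z0 = Sat(valid) = {Store, Send, Check, Halt, Wait, Crit, Reset}, add states in Sat(start) with some successor in Z. Already a fixed point.
Sat(E[start U valid]) = {Store, Send, Check, Halt, Wait, Crit, Reset}
|Sat(E[start U valid])| = |{Store, Send, Check, Halt, Wait, Crit, Reset}| = 7.

7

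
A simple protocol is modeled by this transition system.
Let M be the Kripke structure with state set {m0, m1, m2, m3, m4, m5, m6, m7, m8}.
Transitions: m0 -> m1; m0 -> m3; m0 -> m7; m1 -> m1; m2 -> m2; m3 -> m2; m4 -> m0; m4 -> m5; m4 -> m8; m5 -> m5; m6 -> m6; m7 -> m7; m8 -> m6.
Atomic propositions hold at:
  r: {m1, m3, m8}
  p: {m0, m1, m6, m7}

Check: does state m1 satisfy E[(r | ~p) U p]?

Sat(~p) = {m2, m3, m4, m5, m8}
Sat(r | ~p) = {m1, m2, m3, m4, m5, m8}
E[(r | ~p) U p]: least fixpoint, start Z0 = Sat(p) = {m0, m1, m6, m7}, add states in Sat(r | ~p) with some successor in Z. Z1 = {m0, m1, m4, m6, m7, m8}; fixed.
Sat(E[(r | ~p) U p]) = {m0, m1, m4, m6, m7, m8}
m1 ∈ Sat(E[(r | ~p) U p]) = {m0, m1, m4, m6, m7, m8}, so the formula holds at m1.

Yes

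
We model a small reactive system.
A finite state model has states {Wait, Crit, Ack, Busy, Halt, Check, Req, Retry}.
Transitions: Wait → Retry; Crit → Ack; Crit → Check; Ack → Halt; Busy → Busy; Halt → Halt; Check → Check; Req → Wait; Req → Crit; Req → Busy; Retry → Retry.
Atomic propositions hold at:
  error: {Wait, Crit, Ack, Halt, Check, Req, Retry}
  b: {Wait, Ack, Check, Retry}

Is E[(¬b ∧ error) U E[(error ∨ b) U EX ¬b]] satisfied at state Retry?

No

Sat(¬b) = {Crit, Busy, Halt, Req}
Sat(¬b ∧ error) = {Crit, Halt, Req}
Sat(error ∨ b) = {Wait, Crit, Ack, Halt, Check, Req, Retry}
Sat(EX ¬b) = {s : some successor in {Crit, Busy, Halt, Req}} = {Ack, Busy, Halt, Req}
E[(error ∨ b) U EX ¬b]: least fixpoint, start Z0 = Sat(EX ¬b) = {Ack, Busy, Halt, Req}, add states in Sat(error ∨ b) with some successor in Z. Z1 = {Crit, Ack, Busy, Halt, Req}; fixed.
Sat(E[(error ∨ b) U EX ¬b]) = {Crit, Ack, Busy, Halt, Req}
E[(¬b ∧ error) U E[(error ∨ b) U EX ¬b]]: least fixpoint, start Z0 = Sat(E[(error ∨ b) U EX ¬b]) = {Crit, Ack, Busy, Halt, Req}, add states in Sat(¬b ∧ error) with some successor in Z. Already a fixed point.
Sat(E[(¬b ∧ error) U E[(error ∨ b) U EX ¬b]]) = {Crit, Ack, Busy, Halt, Req}
Retry ∉ Sat(E[(¬b ∧ error) U E[(error ∨ b) U EX ¬b]]) = {Crit, Ack, Busy, Halt, Req}, so the formula does not hold at Retry.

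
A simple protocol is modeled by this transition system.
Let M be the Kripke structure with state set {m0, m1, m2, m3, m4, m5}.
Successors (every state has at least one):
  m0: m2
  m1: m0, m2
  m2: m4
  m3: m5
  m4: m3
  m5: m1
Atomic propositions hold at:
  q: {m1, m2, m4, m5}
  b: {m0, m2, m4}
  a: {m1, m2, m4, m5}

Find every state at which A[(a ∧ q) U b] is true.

{m0, m1, m2, m4, m5}

Sat(a ∧ q) = {m1, m2, m4, m5}
A[(a ∧ q) U b]: least fixpoint, start Z0 = Sat(b) = {m0, m2, m4}, add states in Sat(a ∧ q) with every successor in Z. Z1 = {m0, m1, m2, m4}; Z2 = {m0, m1, m2, m4, m5}; fixed.
Sat(A[(a ∧ q) U b]) = {m0, m1, m2, m4, m5}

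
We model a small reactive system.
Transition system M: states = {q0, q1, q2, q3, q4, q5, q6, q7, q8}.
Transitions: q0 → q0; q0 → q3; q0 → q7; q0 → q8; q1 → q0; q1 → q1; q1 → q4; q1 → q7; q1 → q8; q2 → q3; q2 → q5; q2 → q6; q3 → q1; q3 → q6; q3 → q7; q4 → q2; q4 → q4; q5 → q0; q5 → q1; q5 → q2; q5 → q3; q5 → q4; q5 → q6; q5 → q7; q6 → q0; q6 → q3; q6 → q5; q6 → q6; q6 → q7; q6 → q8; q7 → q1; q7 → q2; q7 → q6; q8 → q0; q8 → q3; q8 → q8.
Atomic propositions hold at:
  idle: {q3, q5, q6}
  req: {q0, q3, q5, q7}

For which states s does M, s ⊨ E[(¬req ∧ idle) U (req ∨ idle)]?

{q0, q3, q5, q6, q7}

Sat(¬req) = {q1, q2, q4, q6, q8}
Sat(¬req ∧ idle) = {q6}
Sat(req ∨ idle) = {q0, q3, q5, q6, q7}
E[(¬req ∧ idle) U (req ∨ idle)]: least fixpoint, start Z0 = Sat((req ∨ idle)) = {q0, q3, q5, q6, q7}, add states in Sat(¬req ∧ idle) with some successor in Z. Already a fixed point.
Sat(E[(¬req ∧ idle) U (req ∨ idle)]) = {q0, q3, q5, q6, q7}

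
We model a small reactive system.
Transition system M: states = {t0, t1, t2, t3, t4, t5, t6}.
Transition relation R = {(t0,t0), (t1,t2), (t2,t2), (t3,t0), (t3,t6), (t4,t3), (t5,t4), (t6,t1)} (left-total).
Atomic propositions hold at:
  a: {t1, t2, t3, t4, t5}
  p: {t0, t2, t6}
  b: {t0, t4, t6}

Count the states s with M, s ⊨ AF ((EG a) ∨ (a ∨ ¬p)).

EG a: greatest fixpoint, start Z0 = {t1, t2, t3, t4, t5}, keep only states in Sat with some successor in Z. Z1 = {t1, t2, t4, t5}; Z2 = {t1, t2, t5}; Z3 = {t1, t2}; fixed.
Sat(EG a) = {t1, t2}
Sat(¬p) = {t1, t3, t4, t5}
Sat(a ∨ ¬p) = {t1, t2, t3, t4, t5}
Sat((EG a) ∨ (a ∨ ¬p)) = {t1, t2, t3, t4, t5}
AF ((EG a) ∨ (a ∨ ¬p)): least fixpoint, start Z0 = {t1, t2, t3, t4, t5}, add states with every successor in Z. Z1 = {t1, t2, t3, t4, t5, t6}; fixed.
Sat(AF ((EG a) ∨ (a ∨ ¬p))) = {t1, t2, t3, t4, t5, t6}
|Sat(AF ((EG a) ∨ (a ∨ ¬p)))| = |{t1, t2, t3, t4, t5, t6}| = 6.

6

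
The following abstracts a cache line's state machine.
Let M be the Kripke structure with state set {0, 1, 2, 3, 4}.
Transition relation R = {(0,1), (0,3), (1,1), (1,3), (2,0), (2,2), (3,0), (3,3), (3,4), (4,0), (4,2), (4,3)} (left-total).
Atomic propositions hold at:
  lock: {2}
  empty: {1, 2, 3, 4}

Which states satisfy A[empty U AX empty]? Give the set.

Sat(AX empty) = {s : every successor in {1, 2, 3, 4}} = {0, 1}
A[empty U AX empty]: least fixpoint, start Z0 = Sat(AX empty) = {0, 1}, add states in Sat(empty) with every successor in Z. Already a fixed point.
Sat(A[empty U AX empty]) = {0, 1}

{0, 1}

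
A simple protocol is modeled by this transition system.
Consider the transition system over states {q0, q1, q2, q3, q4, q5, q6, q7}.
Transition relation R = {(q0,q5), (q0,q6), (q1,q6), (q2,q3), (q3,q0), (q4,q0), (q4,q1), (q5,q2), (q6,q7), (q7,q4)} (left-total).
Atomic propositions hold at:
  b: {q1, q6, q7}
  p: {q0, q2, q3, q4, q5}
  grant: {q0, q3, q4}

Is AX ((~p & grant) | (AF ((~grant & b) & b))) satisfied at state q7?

Sat(~p) = {q1, q6, q7}
Sat(~p & grant) = ∅
Sat(~grant) = {q1, q2, q5, q6, q7}
Sat(~grant & b) = {q1, q6, q7}
Sat((~grant & b) & b) = {q1, q6, q7}
AF ((~grant & b) & b): least fixpoint, start Z0 = {q1, q6, q7}, add states with every successor in Z. Already a fixed point.
Sat(AF ((~grant & b) & b)) = {q1, q6, q7}
Sat((~p & grant) | (AF ((~grant & b) & b))) = {q1, q6, q7}
Sat(AX ((~p & grant) | (AF ((~grant & b) & b)))) = {s : every successor in {q1, q6, q7}} = {q1, q6}
q7 ∉ Sat(AX ((~p & grant) | (AF ((~grant & b) & b)))) = {q1, q6}, so the formula does not hold at q7.

No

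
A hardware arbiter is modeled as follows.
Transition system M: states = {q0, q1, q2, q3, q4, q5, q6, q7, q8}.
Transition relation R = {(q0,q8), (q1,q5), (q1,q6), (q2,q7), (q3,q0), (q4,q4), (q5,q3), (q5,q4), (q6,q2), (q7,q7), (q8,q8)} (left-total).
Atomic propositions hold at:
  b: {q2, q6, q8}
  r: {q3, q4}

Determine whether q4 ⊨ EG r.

Yes

EG r: greatest fixpoint, start Z0 = {q3, q4}, keep only states in Sat with some successor in Z. Z1 = {q4}; fixed.
Sat(EG r) = {q4}
q4 ∈ Sat(EG r) = {q4}, so the formula holds at q4.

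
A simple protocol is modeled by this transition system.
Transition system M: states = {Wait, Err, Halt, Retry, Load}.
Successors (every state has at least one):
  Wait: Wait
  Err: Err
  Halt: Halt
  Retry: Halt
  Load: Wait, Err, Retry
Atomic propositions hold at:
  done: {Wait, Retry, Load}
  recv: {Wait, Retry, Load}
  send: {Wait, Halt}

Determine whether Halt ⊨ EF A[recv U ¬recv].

Yes

Sat(¬recv) = {Err, Halt}
A[recv U ¬recv]: least fixpoint, start Z0 = Sat(¬recv) = {Err, Halt}, add states in Sat(recv) with every successor in Z. Z1 = {Err, Halt, Retry}; fixed.
Sat(A[recv U ¬recv]) = {Err, Halt, Retry}
EF A[recv U ¬recv]: least fixpoint, start Z0 = {Err, Halt, Retry}, add states with some successor in Z. Z1 = {Err, Halt, Retry, Load}; fixed.
Sat(EF A[recv U ¬recv]) = {Err, Halt, Retry, Load}
Halt ∈ Sat(EF A[recv U ¬recv]) = {Err, Halt, Retry, Load}, so the formula holds at Halt.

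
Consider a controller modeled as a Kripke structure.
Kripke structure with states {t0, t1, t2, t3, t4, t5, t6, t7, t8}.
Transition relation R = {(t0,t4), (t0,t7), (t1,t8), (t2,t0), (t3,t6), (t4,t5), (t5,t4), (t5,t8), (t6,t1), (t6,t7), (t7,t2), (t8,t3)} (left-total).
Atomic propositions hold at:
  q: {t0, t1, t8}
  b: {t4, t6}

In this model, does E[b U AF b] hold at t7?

No

AF b: least fixpoint, start Z0 = {t4, t6}, add states with every successor in Z. Z1 = {t3, t4, t6}; Z2 = {t3, t4, t6, t8}; Z3 = {t1, t3, t4, t5, t6, t8}; fixed.
Sat(AF b) = {t1, t3, t4, t5, t6, t8}
E[b U AF b]: least fixpoint, start Z0 = Sat(AF b) = {t1, t3, t4, t5, t6, t8}, add states in Sat(b) with some successor in Z. Already a fixed point.
Sat(E[b U AF b]) = {t1, t3, t4, t5, t6, t8}
t7 ∉ Sat(E[b U AF b]) = {t1, t3, t4, t5, t6, t8}, so the formula does not hold at t7.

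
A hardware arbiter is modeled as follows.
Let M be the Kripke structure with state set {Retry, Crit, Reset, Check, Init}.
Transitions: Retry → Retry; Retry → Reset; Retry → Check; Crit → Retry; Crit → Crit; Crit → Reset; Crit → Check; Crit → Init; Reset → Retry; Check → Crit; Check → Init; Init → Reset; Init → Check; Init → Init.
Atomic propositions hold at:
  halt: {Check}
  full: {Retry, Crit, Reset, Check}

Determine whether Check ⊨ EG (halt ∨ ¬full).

Sat(¬full) = {Init}
Sat(halt ∨ ¬full) = {Check, Init}
EG (halt ∨ ¬full): greatest fixpoint, start Z0 = {Check, Init}, keep only states in Sat with some successor in Z. Already a fixed point.
Sat(EG (halt ∨ ¬full)) = {Check, Init}
Check ∈ Sat(EG (halt ∨ ¬full)) = {Check, Init}, so the formula holds at Check.

Yes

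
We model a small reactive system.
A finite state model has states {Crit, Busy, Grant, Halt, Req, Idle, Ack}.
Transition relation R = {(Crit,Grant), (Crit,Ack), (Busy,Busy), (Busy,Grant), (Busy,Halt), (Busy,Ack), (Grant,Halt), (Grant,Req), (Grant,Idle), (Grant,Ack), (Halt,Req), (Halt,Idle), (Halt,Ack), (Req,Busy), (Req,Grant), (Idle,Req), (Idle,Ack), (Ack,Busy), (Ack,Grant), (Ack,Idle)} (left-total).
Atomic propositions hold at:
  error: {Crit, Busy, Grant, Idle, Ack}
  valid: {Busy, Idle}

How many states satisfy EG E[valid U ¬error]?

4

Sat(¬error) = {Halt, Req}
E[valid U ¬error]: least fixpoint, start Z0 = Sat(¬error) = {Halt, Req}, add states in Sat(valid) with some successor in Z. Z1 = {Busy, Halt, Req, Idle}; fixed.
Sat(E[valid U ¬error]) = {Busy, Halt, Req, Idle}
EG E[valid U ¬error]: greatest fixpoint, start Z0 = {Busy, Halt, Req, Idle}, keep only states in Sat with some successor in Z. Already a fixed point.
Sat(EG E[valid U ¬error]) = {Busy, Halt, Req, Idle}
|Sat(EG E[valid U ¬error])| = |{Busy, Halt, Req, Idle}| = 4.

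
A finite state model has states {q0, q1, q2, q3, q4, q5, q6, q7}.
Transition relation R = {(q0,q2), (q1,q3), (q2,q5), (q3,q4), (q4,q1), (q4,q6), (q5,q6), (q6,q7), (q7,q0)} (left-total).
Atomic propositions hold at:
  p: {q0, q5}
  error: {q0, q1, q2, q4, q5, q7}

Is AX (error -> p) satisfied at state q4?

Sat(error -> p) = {q0, q3, q5, q6}
Sat(AX (error -> p)) = {s : every successor in {q0, q3, q5, q6}} = {q1, q2, q5, q7}
q4 ∉ Sat(AX (error -> p)) = {q1, q2, q5, q7}, so the formula does not hold at q4.

No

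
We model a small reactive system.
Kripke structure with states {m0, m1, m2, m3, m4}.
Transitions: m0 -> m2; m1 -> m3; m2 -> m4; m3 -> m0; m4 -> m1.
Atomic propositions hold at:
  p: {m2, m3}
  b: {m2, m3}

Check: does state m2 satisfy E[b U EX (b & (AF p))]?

AF p: least fixpoint, start Z0 = {m2, m3}, add states with every successor in Z. Z1 = {m0, m1, m2, m3}; Z2 = {m0, m1, m2, m3, m4}; fixed.
Sat(AF p) = {m0, m1, m2, m3, m4}
Sat(b & (AF p)) = {m2, m3}
Sat(EX (b & (AF p))) = {s : some successor in {m2, m3}} = {m0, m1}
E[b U EX (b & (AF p))]: least fixpoint, start Z0 = Sat(EX (b & (AF p))) = {m0, m1}, add states in Sat(b) with some successor in Z. Z1 = {m0, m1, m3}; fixed.
Sat(E[b U EX (b & (AF p))]) = {m0, m1, m3}
m2 ∉ Sat(E[b U EX (b & (AF p))]) = {m0, m1, m3}, so the formula does not hold at m2.

No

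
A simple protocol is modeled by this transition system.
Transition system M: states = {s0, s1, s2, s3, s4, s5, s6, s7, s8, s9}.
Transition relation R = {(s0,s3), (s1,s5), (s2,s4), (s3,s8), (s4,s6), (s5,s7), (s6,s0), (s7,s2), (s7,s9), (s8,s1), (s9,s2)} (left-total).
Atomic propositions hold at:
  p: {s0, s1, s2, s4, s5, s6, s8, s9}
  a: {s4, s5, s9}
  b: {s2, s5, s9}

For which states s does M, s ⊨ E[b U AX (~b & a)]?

{s2, s9}

Sat(~b) = {s0, s1, s3, s4, s6, s7, s8}
Sat(~b & a) = {s4}
Sat(AX (~b & a)) = {s : every successor in {s4}} = {s2}
E[b U AX (~b & a)]: least fixpoint, start Z0 = Sat(AX (~b & a)) = {s2}, add states in Sat(b) with some successor in Z. Z1 = {s2, s9}; fixed.
Sat(E[b U AX (~b & a)]) = {s2, s9}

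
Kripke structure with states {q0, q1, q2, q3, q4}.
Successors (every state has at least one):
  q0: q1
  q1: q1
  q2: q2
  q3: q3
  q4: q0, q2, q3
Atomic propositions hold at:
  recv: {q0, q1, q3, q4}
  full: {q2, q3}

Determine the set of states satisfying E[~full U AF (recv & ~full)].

Sat(~full) = {q0, q1, q4}
Sat(recv & ~full) = {q0, q1, q4}
AF (recv & ~full): least fixpoint, start Z0 = {q0, q1, q4}, add states with every successor in Z. Already a fixed point.
Sat(AF (recv & ~full)) = {q0, q1, q4}
E[~full U AF (recv & ~full)]: least fixpoint, start Z0 = Sat(AF (recv & ~full)) = {q0, q1, q4}, add states in Sat(~full) with some successor in Z. Already a fixed point.
Sat(E[~full U AF (recv & ~full)]) = {q0, q1, q4}

{q0, q1, q4}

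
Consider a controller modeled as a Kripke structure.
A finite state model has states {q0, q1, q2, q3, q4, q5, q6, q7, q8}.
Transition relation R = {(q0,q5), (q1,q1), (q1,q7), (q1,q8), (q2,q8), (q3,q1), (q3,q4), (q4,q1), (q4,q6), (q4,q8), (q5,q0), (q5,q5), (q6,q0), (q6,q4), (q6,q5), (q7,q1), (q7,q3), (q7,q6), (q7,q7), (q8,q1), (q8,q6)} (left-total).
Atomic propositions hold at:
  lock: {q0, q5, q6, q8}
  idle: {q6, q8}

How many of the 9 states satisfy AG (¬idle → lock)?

Sat(¬idle) = {q0, q1, q2, q3, q4, q5, q7}
Sat(¬idle → lock) = {q0, q5, q6, q8}
AG (¬idle → lock): greatest fixpoint, start Z0 = {q0, q5, q6, q8}, keep only states in Sat with every successor in Z. Z1 = {q0, q5}; fixed.
Sat(AG (¬idle → lock)) = {q0, q5}
|Sat(AG (¬idle → lock))| = |{q0, q5}| = 2.

2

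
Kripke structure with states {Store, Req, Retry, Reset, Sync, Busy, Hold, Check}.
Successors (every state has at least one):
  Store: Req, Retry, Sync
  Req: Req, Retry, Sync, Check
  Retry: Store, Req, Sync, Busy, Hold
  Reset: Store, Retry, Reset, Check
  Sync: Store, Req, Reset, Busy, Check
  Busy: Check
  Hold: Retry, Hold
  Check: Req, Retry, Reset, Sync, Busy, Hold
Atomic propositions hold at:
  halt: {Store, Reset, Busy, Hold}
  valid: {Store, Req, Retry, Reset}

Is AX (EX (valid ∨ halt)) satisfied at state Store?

Sat(valid ∨ halt) = {Store, Req, Retry, Reset, Busy, Hold}
Sat(EX (valid ∨ halt)) = {s : some successor in {Store, Req, Retry, Reset, Busy, Hold}} = {Store, Req, Retry, Reset, Sync, Hold, Check}
Sat(AX (EX (valid ∨ halt))) = {s : every successor in {Store, Req, Retry, Reset, Sync, Hold, Check}} = {Store, Req, Reset, Busy, Hold}
Store ∈ Sat(AX (EX (valid ∨ halt))) = {Store, Req, Reset, Busy, Hold}, so the formula holds at Store.

Yes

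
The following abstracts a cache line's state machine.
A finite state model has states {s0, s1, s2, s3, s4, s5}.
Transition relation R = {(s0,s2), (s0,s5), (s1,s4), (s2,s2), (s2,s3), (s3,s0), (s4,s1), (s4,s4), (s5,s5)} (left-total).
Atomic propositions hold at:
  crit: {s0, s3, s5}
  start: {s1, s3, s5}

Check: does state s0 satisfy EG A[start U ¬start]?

Sat(¬start) = {s0, s2, s4}
A[start U ¬start]: least fixpoint, start Z0 = Sat(¬start) = {s0, s2, s4}, add states in Sat(start) with every successor in Z. Z1 = {s0, s1, s2, s3, s4}; fixed.
Sat(A[start U ¬start]) = {s0, s1, s2, s3, s4}
EG A[start U ¬start]: greatest fixpoint, start Z0 = {s0, s1, s2, s3, s4}, keep only states in Sat with some successor in Z. Already a fixed point.
Sat(EG A[start U ¬start]) = {s0, s1, s2, s3, s4}
s0 ∈ Sat(EG A[start U ¬start]) = {s0, s1, s2, s3, s4}, so the formula holds at s0.

Yes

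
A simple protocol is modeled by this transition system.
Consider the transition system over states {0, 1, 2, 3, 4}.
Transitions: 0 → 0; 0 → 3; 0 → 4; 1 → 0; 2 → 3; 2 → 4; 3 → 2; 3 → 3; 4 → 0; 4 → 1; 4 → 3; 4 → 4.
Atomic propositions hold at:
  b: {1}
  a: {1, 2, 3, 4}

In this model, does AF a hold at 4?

AF a: least fixpoint, start Z0 = {1, 2, 3, 4}, add states with every successor in Z. Already a fixed point.
Sat(AF a) = {1, 2, 3, 4}
4 ∈ Sat(AF a) = {1, 2, 3, 4}, so the formula holds at 4.

Yes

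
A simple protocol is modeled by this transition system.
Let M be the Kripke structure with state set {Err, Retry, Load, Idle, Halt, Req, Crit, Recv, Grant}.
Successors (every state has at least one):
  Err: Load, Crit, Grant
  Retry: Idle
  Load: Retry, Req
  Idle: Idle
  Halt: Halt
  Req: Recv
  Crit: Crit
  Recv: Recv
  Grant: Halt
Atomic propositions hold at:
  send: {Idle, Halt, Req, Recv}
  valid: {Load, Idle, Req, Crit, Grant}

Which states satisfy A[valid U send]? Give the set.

A[valid U send]: least fixpoint, start Z0 = Sat(send) = {Idle, Halt, Req, Recv}, add states in Sat(valid) with every successor in Z. Z1 = {Idle, Halt, Req, Recv, Grant}; fixed.
Sat(A[valid U send]) = {Idle, Halt, Req, Recv, Grant}

{Idle, Halt, Req, Recv, Grant}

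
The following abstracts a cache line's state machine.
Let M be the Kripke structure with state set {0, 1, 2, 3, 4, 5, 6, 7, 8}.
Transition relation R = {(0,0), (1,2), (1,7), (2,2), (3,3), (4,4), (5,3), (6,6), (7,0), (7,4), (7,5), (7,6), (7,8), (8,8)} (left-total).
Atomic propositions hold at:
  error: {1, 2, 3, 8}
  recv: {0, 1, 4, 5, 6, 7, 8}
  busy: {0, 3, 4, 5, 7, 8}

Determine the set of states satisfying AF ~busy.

Sat(~busy) = {1, 2, 6}
AF ~busy: least fixpoint, start Z0 = {1, 2, 6}, add states with every successor in Z. Already a fixed point.
Sat(AF ~busy) = {1, 2, 6}

{1, 2, 6}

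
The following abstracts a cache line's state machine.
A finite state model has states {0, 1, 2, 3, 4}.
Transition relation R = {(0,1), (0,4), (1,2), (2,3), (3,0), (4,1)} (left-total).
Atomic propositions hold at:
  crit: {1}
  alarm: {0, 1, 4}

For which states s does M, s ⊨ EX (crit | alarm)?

{0, 3, 4}

Sat(crit | alarm) = {0, 1, 4}
Sat(EX (crit | alarm)) = {s : some successor in {0, 1, 4}} = {0, 3, 4}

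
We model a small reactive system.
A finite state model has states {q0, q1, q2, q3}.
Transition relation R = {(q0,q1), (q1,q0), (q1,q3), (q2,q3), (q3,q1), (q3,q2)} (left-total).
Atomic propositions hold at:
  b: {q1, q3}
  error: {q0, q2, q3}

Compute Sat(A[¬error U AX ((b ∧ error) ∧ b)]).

Sat(¬error) = {q1}
Sat(b ∧ error) = {q3}
Sat((b ∧ error) ∧ b) = {q3}
Sat(AX ((b ∧ error) ∧ b)) = {s : every successor in {q3}} = {q2}
A[¬error U AX ((b ∧ error) ∧ b)]: least fixpoint, start Z0 = Sat(AX ((b ∧ error) ∧ b)) = {q2}, add states in Sat(¬error) with every successor in Z. Already a fixed point.
Sat(A[¬error U AX ((b ∧ error) ∧ b)]) = {q2}

{q2}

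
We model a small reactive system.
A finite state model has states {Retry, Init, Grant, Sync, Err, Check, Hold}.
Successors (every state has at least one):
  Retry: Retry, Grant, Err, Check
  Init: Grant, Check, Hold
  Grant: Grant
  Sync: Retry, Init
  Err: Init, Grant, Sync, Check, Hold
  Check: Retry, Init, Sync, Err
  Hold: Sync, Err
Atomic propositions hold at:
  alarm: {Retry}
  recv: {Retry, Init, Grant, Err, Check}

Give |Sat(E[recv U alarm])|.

E[recv U alarm]: least fixpoint, start Z0 = Sat(alarm) = {Retry}, add states in Sat(recv) with some successor in Z. Z1 = {Retry, Check}; Z2 = {Retry, Init, Err, Check}; fixed.
Sat(E[recv U alarm]) = {Retry, Init, Err, Check}
|Sat(E[recv U alarm])| = |{Retry, Init, Err, Check}| = 4.

4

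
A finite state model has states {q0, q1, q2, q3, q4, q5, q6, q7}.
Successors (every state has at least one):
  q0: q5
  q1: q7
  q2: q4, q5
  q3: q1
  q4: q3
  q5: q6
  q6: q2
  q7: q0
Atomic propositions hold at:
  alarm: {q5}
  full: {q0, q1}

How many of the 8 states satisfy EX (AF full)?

AF full: least fixpoint, start Z0 = {q0, q1}, add states with every successor in Z. Z1 = {q0, q1, q3, q7}; Z2 = {q0, q1, q3, q4, q7}; fixed.
Sat(AF full) = {q0, q1, q3, q4, q7}
Sat(EX (AF full)) = {s : some successor in {q0, q1, q3, q4, q7}} = {q1, q2, q3, q4, q7}
|Sat(EX (AF full))| = |{q1, q2, q3, q4, q7}| = 5.

5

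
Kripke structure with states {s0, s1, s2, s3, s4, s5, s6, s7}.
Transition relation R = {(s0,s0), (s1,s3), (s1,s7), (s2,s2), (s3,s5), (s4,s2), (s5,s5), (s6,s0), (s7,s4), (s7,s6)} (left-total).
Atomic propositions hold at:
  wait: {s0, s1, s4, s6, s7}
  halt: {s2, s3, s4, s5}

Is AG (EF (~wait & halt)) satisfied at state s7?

Sat(~wait) = {s2, s3, s5}
Sat(~wait & halt) = {s2, s3, s5}
EF (~wait & halt): least fixpoint, start Z0 = {s2, s3, s5}, add states with some successor in Z. Z1 = {s1, s2, s3, s4, s5}; Z2 = {s1, s2, s3, s4, s5, s7}; fixed.
Sat(EF (~wait & halt)) = {s1, s2, s3, s4, s5, s7}
AG (EF (~wait & halt)): greatest fixpoint, start Z0 = {s1, s2, s3, s4, s5, s7}, keep only states in Sat with every successor in Z. Z1 = {s1, s2, s3, s4, s5}; Z2 = {s2, s3, s4, s5}; fixed.
Sat(AG (EF (~wait & halt))) = {s2, s3, s4, s5}
s7 ∉ Sat(AG (EF (~wait & halt))) = {s2, s3, s4, s5}, so the formula does not hold at s7.

No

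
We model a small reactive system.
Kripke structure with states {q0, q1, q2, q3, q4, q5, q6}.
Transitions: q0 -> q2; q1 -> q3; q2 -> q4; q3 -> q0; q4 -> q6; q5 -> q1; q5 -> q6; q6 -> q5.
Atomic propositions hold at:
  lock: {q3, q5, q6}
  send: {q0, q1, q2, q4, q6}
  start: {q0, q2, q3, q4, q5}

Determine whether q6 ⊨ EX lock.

Sat(EX lock) = {s : some successor in {q3, q5, q6}} = {q1, q4, q5, q6}
q6 ∈ Sat(EX lock) = {q1, q4, q5, q6}, so the formula holds at q6.

Yes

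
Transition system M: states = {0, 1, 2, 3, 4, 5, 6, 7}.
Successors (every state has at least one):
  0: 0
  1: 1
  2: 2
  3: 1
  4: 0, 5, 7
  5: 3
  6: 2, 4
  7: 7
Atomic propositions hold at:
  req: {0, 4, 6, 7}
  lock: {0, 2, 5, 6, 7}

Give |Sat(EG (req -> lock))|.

Sat(req -> lock) = {0, 1, 2, 3, 5, 6, 7}
EG (req -> lock): greatest fixpoint, start Z0 = {0, 1, 2, 3, 5, 6, 7}, keep only states in Sat with some successor in Z. Already a fixed point.
Sat(EG (req -> lock)) = {0, 1, 2, 3, 5, 6, 7}
|Sat(EG (req -> lock))| = |{0, 1, 2, 3, 5, 6, 7}| = 7.

7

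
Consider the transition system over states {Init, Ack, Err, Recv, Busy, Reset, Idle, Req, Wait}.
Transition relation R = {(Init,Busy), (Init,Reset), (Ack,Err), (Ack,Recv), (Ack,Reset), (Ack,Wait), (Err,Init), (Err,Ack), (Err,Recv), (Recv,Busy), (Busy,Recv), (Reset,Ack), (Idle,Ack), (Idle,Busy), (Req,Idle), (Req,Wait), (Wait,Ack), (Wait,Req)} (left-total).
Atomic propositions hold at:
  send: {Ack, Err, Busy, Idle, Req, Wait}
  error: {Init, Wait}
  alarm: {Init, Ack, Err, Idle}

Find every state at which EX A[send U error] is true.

A[send U error]: least fixpoint, start Z0 = Sat(error) = {Init, Wait}, add states in Sat(send) with every successor in Z. Already a fixed point.
Sat(A[send U error]) = {Init, Wait}
Sat(EX A[send U error]) = {s : some successor in {Init, Wait}} = {Ack, Err, Req}

{Ack, Err, Req}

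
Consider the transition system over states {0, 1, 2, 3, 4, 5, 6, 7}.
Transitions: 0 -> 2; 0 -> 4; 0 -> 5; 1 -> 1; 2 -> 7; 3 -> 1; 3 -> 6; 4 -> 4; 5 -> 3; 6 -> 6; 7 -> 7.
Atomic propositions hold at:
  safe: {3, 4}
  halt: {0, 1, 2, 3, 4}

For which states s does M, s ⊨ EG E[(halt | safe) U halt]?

Sat(halt | safe) = {0, 1, 2, 3, 4}
E[(halt | safe) U halt]: least fixpoint, start Z0 = Sat(halt) = {0, 1, 2, 3, 4}, add states in Sat(halt | safe) with some successor in Z. Already a fixed point.
Sat(E[(halt | safe) U halt]) = {0, 1, 2, 3, 4}
EG E[(halt | safe) U halt]: greatest fixpoint, start Z0 = {0, 1, 2, 3, 4}, keep only states in Sat with some successor in Z. Z1 = {0, 1, 3, 4}; fixed.
Sat(EG E[(halt | safe) U halt]) = {0, 1, 3, 4}

{0, 1, 3, 4}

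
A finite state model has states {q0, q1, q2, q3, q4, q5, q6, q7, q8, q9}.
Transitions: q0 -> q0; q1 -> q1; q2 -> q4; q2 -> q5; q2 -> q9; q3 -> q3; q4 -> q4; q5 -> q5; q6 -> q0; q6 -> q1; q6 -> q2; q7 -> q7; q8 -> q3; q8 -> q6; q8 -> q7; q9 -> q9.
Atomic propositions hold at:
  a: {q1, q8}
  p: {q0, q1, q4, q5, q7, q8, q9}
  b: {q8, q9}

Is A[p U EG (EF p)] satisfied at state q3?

No

EF p: least fixpoint, start Z0 = {q0, q1, q4, q5, q7, q8, q9}, add states with some successor in Z. Z1 = {q0, q1, q2, q4, q5, q6, q7, q8, q9}; fixed.
Sat(EF p) = {q0, q1, q2, q4, q5, q6, q7, q8, q9}
EG (EF p): greatest fixpoint, start Z0 = {q0, q1, q2, q4, q5, q6, q7, q8, q9}, keep only states in Sat with some successor in Z. Already a fixed point.
Sat(EG (EF p)) = {q0, q1, q2, q4, q5, q6, q7, q8, q9}
A[p U EG (EF p)]: least fixpoint, start Z0 = Sat(EG (EF p)) = {q0, q1, q2, q4, q5, q6, q7, q8, q9}, add states in Sat(p) with every successor in Z. Already a fixed point.
Sat(A[p U EG (EF p)]) = {q0, q1, q2, q4, q5, q6, q7, q8, q9}
q3 ∉ Sat(A[p U EG (EF p)]) = {q0, q1, q2, q4, q5, q6, q7, q8, q9}, so the formula does not hold at q3.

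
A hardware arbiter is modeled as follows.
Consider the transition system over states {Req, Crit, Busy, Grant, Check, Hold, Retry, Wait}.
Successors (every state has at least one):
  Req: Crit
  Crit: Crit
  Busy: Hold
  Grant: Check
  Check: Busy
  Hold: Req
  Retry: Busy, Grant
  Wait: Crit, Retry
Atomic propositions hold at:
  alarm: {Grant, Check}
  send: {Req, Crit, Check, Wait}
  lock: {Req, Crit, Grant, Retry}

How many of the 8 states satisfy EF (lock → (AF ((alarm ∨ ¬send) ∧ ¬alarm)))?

6

Sat(¬send) = {Busy, Grant, Hold, Retry}
Sat(alarm ∨ ¬send) = {Busy, Grant, Check, Hold, Retry}
Sat(¬alarm) = {Req, Crit, Busy, Hold, Retry, Wait}
Sat((alarm ∨ ¬send) ∧ ¬alarm) = {Busy, Hold, Retry}
AF ((alarm ∨ ¬send) ∧ ¬alarm): least fixpoint, start Z0 = {Busy, Hold, Retry}, add states with every successor in Z. Z1 = {Busy, Check, Hold, Retry}; Z2 = {Busy, Grant, Check, Hold, Retry}; fixed.
Sat(AF ((alarm ∨ ¬send) ∧ ¬alarm)) = {Busy, Grant, Check, Hold, Retry}
Sat(lock → (AF ((alarm ∨ ¬send) ∧ ¬alarm))) = {Busy, Grant, Check, Hold, Retry, Wait}
EF (lock → (AF ((alarm ∨ ¬send) ∧ ¬alarm))): least fixpoint, start Z0 = {Busy, Grant, Check, Hold, Retry, Wait}, add states with some successor in Z. Already a fixed point.
Sat(EF (lock → (AF ((alarm ∨ ¬send) ∧ ¬alarm)))) = {Busy, Grant, Check, Hold, Retry, Wait}
|Sat(EF (lock → (AF ((alarm ∨ ¬send) ∧ ¬alarm))))| = |{Busy, Grant, Check, Hold, Retry, Wait}| = 6.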